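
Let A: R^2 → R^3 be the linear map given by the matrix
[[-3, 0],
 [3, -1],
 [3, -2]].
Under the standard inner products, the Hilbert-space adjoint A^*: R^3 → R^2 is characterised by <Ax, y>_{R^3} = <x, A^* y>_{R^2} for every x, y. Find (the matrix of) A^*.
A^* = A^T =
[[-3, 3, 3],
 [0, -1, -2]]

For real matrices with standard dot products, the defining identity <Ax, y> = <x, A^* y> gives (Ax)^T y = x^T (A^*) y, i.e. x^T A^T y = x^T (A^*) y. Since this holds for all x, y, we must have A^* = A^T. Therefore
A^* =
[[-3, 3, 3],
 [0, -1, -2]].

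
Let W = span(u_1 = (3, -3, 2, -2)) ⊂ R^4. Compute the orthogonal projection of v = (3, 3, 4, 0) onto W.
proj_W(v) = (12/13, -12/13, 8/13, -8/13)

Set up U = [u_1 | ... | u_1] ∈ R^(4×1). The projector onto W = col(U) is P = U (U^T U)^(-1) U^T.
Compute U^T U =
  [26],
and U^T v = (8).
Solve U^T U · c = U^T v for the coefficients: c = (4/13). The projection is proj_W(v) = U c.
Check: (v - proj_W(v)) · u_1 = 0  (should be 0).
Result: proj_W(v) = (12/13, -12/13, 8/13, -8/13).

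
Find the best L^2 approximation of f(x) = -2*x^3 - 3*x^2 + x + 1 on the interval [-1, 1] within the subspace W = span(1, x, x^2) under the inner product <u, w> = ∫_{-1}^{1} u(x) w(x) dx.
g(x) = -3*x^2 - x/5 + 1

The best approximation g ∈ W is the orthogonal projection of f onto W. Writing g = a_0 + a_1 x + a_2 x^2, the coefficients solve the normal equations G · a = b where
  G_{ij} = <φ_i, φ_j> and b_i = <f, φ_i>, with φ_0 = 1, φ_1 = x, φ_2 = x^2.
G =
  [2, 0, 2/3]
  [0, 2/3, 0]
  [2/3, 0, 2/5],
b = (0, -2/15, -8/15).
Solving gives a_0 = 1, a_1 = -1/5, a_2 = -3, so
  g(x) = -3*x^2 - x/5 + 1.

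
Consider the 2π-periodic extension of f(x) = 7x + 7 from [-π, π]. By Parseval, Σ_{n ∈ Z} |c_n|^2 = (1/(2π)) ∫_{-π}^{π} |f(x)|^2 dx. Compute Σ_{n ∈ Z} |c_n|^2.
Σ |c_n|^2 = 49π^2/3 + 49

Expand and integrate term by term over [-π, π]:
  ∫ (7x)^2 dx = 49·(2π^3/3); ∫ 2·7·(7)·x dx = 0 (odd integrand); ∫ 7^2 dx = 49·2π.
So (1/(2π)) ∫_{-π}^{π} (7x + 7)^2 dx = 49π^2/3 + 49 = 49π^2/3 + 49.
Parseval ⇒ Σ |c_n|^2 = 49π^2/3 + 49.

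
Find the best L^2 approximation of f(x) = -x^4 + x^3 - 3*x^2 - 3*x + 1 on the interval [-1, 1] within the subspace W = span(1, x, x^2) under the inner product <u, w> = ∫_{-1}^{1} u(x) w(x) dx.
g(x) = -27*x^2/7 - 12*x/5 + 38/35

The best approximation g ∈ W is the orthogonal projection of f onto W. Writing g = a_0 + a_1 x + a_2 x^2, the coefficients solve the normal equations G · a = b where
  G_{ij} = <φ_i, φ_j> and b_i = <f, φ_i>, with φ_0 = 1, φ_1 = x, φ_2 = x^2.
G =
  [2, 0, 2/3]
  [0, 2/3, 0]
  [2/3, 0, 2/5],
b = (-2/5, -8/5, -86/105).
Solving gives a_0 = 38/35, a_1 = -12/5, a_2 = -27/7, so
  g(x) = -27*x^2/7 - 12*x/5 + 38/35.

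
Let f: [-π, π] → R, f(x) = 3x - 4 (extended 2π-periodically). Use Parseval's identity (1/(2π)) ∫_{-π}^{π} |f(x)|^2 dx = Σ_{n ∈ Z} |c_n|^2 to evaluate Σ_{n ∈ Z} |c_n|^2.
Σ |c_n|^2 = 3π^2 + 16

Expand and integrate term by term over [-π, π]:
  ∫ (3x)^2 dx = 9·(2π^3/3); ∫ 2·3·(-4)·x dx = 0 (odd integrand); ∫ (-4)^2 dx = 16·2π.
So (1/(2π)) ∫_{-π}^{π} (3x - 4)^2 dx = 9π^2/3 + 16 = 3π^2 + 16.
Parseval ⇒ Σ |c_n|^2 = 3π^2 + 16.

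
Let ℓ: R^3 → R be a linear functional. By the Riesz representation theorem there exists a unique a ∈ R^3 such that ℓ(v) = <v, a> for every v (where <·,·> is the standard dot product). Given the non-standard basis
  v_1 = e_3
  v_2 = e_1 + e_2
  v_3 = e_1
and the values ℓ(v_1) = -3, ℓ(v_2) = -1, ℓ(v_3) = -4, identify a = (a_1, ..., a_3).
a = (-4, 3, -3)

Write a = (a_1, ..., a_3) in the standard basis. For each basis vector v_i, ℓ(v_i) = <v_i, a> is a linear equation in the a_j's. Collect the n equations into a matrix system V a = ℓ, where row i of V is v_i (expressed in the standard basis). Since V is invertible (lower-triangular with 1s on the diagonal, up to permutation), solve by back-substitution:
  V =
[[0, 0, 1],
 [1, 1, 0],
 [1, 0, 0]]
  V a = (-3, -1, -4)
Solving gives a = (-4, 3, -3).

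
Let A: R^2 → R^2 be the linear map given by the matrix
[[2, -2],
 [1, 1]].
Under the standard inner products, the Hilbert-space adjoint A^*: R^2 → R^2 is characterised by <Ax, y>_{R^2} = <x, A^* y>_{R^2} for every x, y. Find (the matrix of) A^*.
A^* = A^T =
[[2, 1],
 [-2, 1]]

For real matrices with standard dot products, the defining identity <Ax, y> = <x, A^* y> gives (Ax)^T y = x^T (A^*) y, i.e. x^T A^T y = x^T (A^*) y. Since this holds for all x, y, we must have A^* = A^T. Therefore
A^* =
[[2, 1],
 [-2, 1]].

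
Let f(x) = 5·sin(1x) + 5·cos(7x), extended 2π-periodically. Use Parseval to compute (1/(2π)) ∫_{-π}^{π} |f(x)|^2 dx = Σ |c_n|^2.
Σ |c_n|^2 = 25

Expand |f|^2 and use orthogonality of {sin(nx), cos(mx)} on [-π, π]:
  ∫_{-π}^{π} sin(nx)^2 dx = π, ∫ cos(mx)^2 dx = π, and cross terms integrate to 0.
So ∫_{-π}^{π} f(x)^2 dx = 5^2 · π + 5^2 · π = (25 + 25)π.
Divide by 2π: (25 + 25)/2 = 25.
By Parseval, this equals Σ |c_n|^2.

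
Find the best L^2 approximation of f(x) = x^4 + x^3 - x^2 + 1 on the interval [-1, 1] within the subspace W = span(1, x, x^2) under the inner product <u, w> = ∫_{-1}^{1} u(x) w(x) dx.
g(x) = -x^2/7 + 3*x/5 + 32/35

The best approximation g ∈ W is the orthogonal projection of f onto W. Writing g = a_0 + a_1 x + a_2 x^2, the coefficients solve the normal equations G · a = b where
  G_{ij} = <φ_i, φ_j> and b_i = <f, φ_i>, with φ_0 = 1, φ_1 = x, φ_2 = x^2.
G =
  [2, 0, 2/3]
  [0, 2/3, 0]
  [2/3, 0, 2/5],
b = (26/15, 2/5, 58/105).
Solving gives a_0 = 32/35, a_1 = 3/5, a_2 = -1/7, so
  g(x) = -x^2/7 + 3*x/5 + 32/35.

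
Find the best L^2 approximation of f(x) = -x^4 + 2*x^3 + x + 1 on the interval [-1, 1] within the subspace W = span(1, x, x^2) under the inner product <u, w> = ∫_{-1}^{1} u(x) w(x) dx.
g(x) = -6*x^2/7 + 11*x/5 + 38/35

The best approximation g ∈ W is the orthogonal projection of f onto W. Writing g = a_0 + a_1 x + a_2 x^2, the coefficients solve the normal equations G · a = b where
  G_{ij} = <φ_i, φ_j> and b_i = <f, φ_i>, with φ_0 = 1, φ_1 = x, φ_2 = x^2.
G =
  [2, 0, 2/3]
  [0, 2/3, 0]
  [2/3, 0, 2/5],
b = (8/5, 22/15, 8/21).
Solving gives a_0 = 38/35, a_1 = 11/5, a_2 = -6/7, so
  g(x) = -6*x^2/7 + 11*x/5 + 38/35.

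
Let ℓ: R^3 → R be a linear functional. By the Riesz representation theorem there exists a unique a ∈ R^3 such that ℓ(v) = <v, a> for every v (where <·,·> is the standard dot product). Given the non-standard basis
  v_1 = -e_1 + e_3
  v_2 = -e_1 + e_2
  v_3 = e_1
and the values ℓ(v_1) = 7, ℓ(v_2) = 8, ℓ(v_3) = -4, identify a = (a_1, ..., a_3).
a = (-4, 4, 3)

Write a = (a_1, ..., a_3) in the standard basis. For each basis vector v_i, ℓ(v_i) = <v_i, a> is a linear equation in the a_j's. Collect the n equations into a matrix system V a = ℓ, where row i of V is v_i (expressed in the standard basis). Since V is invertible (lower-triangular with 1s on the diagonal, up to permutation), solve by back-substitution:
  V =
[[-1, 0, 1],
 [-1, 1, 0],
 [1, 0, 0]]
  V a = (7, 8, -4)
Solving gives a = (-4, 4, 3).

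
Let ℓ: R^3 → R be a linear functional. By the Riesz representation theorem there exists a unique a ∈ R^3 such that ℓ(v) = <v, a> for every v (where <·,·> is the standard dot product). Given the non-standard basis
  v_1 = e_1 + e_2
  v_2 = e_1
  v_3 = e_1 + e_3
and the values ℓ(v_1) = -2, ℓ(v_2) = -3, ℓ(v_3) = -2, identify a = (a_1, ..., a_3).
a = (-3, 1, 1)

Write a = (a_1, ..., a_3) in the standard basis. For each basis vector v_i, ℓ(v_i) = <v_i, a> is a linear equation in the a_j's. Collect the n equations into a matrix system V a = ℓ, where row i of V is v_i (expressed in the standard basis). Since V is invertible (lower-triangular with 1s on the diagonal, up to permutation), solve by back-substitution:
  V =
[[1, 1, 0],
 [1, 0, 0],
 [1, 0, 1]]
  V a = (-2, -3, -2)
Solving gives a = (-3, 1, 1).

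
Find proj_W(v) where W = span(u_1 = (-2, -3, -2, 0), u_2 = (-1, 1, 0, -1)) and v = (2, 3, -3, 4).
proj_W(v) = (53/25, 7/25, 24/25, 29/25)

Set up U = [u_1 | ... | u_2] ∈ R^(4×2). The projector onto W = col(U) is P = U (U^T U)^(-1) U^T.
Compute U^T U =
  [17, -1]
  [-1, 3],
and U^T v = (-7, -3).
Solve U^T U · c = U^T v for the coefficients: c = (-12/25, -29/25). The projection is proj_W(v) = U c.
Check: (v - proj_W(v)) · u_1 = 0  (should be 0).
Check: (v - proj_W(v)) · u_2 = 0  (should be 0).
Result: proj_W(v) = (53/25, 7/25, 24/25, 29/25).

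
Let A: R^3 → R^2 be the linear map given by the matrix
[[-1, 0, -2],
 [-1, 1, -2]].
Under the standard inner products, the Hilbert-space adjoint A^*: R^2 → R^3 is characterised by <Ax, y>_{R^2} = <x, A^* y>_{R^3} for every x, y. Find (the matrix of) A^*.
A^* = A^T =
[[-1, -1],
 [0, 1],
 [-2, -2]]

For real matrices with standard dot products, the defining identity <Ax, y> = <x, A^* y> gives (Ax)^T y = x^T (A^*) y, i.e. x^T A^T y = x^T (A^*) y. Since this holds for all x, y, we must have A^* = A^T. Therefore
A^* =
[[-1, -1],
 [0, 1],
 [-2, -2]].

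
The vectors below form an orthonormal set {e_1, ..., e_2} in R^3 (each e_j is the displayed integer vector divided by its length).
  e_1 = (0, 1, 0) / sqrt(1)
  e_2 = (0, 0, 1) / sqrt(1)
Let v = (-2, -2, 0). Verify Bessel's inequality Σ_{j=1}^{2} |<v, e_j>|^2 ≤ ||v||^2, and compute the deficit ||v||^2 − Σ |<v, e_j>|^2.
Σ |<v, e_j>|^2 = 4; ||v||^2 = 8; deficit = 4

Write each e_j = u_j / sqrt(<u_j, u_j>) where u_j is the displayed integer vector. Then <v, e_j> = <v, u_j> / sqrt(<u_j, u_j>), so |<v, e_j>|^2 = <v, u_j>^2 / <u_j, u_j>.
Coefficients: <v, e_1> = -2/sqrt(1), <v, e_2> = 0/sqrt(1).
Square and sum: Σ |<v, e_j>|^2 = 4.
Compute ||v||^2 = v·v = 8.
Deficit = 8 − 4 = 4 ≥ 0, confirming Bessel's inequality. (The deficit equals ||v − Σ <v,e_j> e_j||^2, the squared distance from v to span{e_j}.)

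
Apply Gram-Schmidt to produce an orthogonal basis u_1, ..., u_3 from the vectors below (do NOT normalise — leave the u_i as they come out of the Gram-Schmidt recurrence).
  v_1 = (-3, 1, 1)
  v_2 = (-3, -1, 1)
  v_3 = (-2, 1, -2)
Orthogonal basis:
  u_1 = (-3, 1, 1)
  u_2 = (-6/11, -20/11, 2/11)
  u_3 = (-4/5, 0, -12/5)

Apply the Gram-Schmidt recurrence
  u_1 = v_1
  u_i = v_i − Σ_{j<i} ((v_i · u_j) / (u_j · u_j)) · u_j.

Step by step this gives:
  u_1 = (-3, 1, 1)
  u_2 = (-6/11, -20/11, 2/11)
  u_3 = (-4/5, 0, -12/5)

Orthogonality check:
  u_2 · u_1 = 0 (should be 0)
  u_3 · u_1 = 0 (should be 0)
  u_3 · u_2 = 0 (should be 0)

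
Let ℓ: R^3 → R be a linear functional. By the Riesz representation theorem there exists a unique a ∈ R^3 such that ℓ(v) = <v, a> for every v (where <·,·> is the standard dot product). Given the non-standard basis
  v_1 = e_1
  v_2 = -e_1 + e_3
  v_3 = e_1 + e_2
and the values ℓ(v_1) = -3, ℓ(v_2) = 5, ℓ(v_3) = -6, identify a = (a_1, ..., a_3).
a = (-3, -3, 2)

Write a = (a_1, ..., a_3) in the standard basis. For each basis vector v_i, ℓ(v_i) = <v_i, a> is a linear equation in the a_j's. Collect the n equations into a matrix system V a = ℓ, where row i of V is v_i (expressed in the standard basis). Since V is invertible (lower-triangular with 1s on the diagonal, up to permutation), solve by back-substitution:
  V =
[[1, 0, 0],
 [-1, 0, 1],
 [1, 1, 0]]
  V a = (-3, 5, -6)
Solving gives a = (-3, -3, 2).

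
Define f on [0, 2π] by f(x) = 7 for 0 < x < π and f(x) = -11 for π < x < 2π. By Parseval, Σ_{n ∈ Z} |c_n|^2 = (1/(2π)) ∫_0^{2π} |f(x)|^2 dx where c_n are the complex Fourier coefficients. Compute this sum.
Σ |c_n|^2 = 85

Parseval equates the L^2 energy of f (normalised by 1/(2π)) with the ℓ^2 sum of its Fourier coefficients: (1/(2π)) ∫_0^{2π} |f|^2 = Σ |c_n|^2.
Compute the left side: (1/(2π)) [∫_0^π 7^2 dx + ∫_π^{2π} (-11)^2 dx] = (1/(2π)) · (49π + 121π) = (49 + 121)/2 = 85.
So Σ_{n ∈ Z} |c_n|^2 = 85.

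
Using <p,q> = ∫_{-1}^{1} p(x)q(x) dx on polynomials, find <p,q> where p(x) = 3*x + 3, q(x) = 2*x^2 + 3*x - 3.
<p,q> = -8

Expand the product: p(x)·q(x) = 6*x^3 + 15*x^2 - 9.
∫_{-1}^{1} of each monomial x^k gives [2/(k+1) if k even, 0 if k odd]. Integrating term-by-term (or equivalently evaluating the antiderivative F(x) = 3*x^4/2 + 5*x^3 - 9*x at the endpoints):
  F(1) − F(−1) = -5/2 − (11/2) = -8.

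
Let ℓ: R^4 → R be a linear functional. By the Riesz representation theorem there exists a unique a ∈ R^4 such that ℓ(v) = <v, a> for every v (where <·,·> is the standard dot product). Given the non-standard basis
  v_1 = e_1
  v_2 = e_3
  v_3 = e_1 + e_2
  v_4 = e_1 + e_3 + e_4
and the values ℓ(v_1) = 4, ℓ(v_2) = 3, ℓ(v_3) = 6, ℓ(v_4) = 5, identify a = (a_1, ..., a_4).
a = (4, 2, 3, -2)

Write a = (a_1, ..., a_4) in the standard basis. For each basis vector v_i, ℓ(v_i) = <v_i, a> is a linear equation in the a_j's. Collect the n equations into a matrix system V a = ℓ, where row i of V is v_i (expressed in the standard basis). Since V is invertible (lower-triangular with 1s on the diagonal, up to permutation), solve by back-substitution:
  V =
[[1, 0, 0, 0],
 [0, 0, 1, 0],
 [1, 1, 0, 0],
 [1, 0, 1, 1]]
  V a = (4, 3, 6, 5)
Solving gives a = (4, 2, 3, -2).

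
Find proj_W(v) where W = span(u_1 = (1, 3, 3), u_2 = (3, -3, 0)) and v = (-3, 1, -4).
proj_W(v) = (-66/17, 2/17, -48/17)

Set up U = [u_1 | ... | u_2] ∈ R^(3×2). The projector onto W = col(U) is P = U (U^T U)^(-1) U^T.
Compute U^T U =
  [19, -6]
  [-6, 18],
and U^T v = (-12, -12).
Solve U^T U · c = U^T v for the coefficients: c = (-16/17, -50/51). The projection is proj_W(v) = U c.
Check: (v - proj_W(v)) · u_1 = 0  (should be 0).
Check: (v - proj_W(v)) · u_2 = 0  (should be 0).
Result: proj_W(v) = (-66/17, 2/17, -48/17).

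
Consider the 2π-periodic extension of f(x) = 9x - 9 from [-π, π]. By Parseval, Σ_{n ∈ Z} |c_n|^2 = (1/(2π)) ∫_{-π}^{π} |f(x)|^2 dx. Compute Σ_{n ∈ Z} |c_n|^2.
Σ |c_n|^2 = 27π^2 + 81

Expand and integrate term by term over [-π, π]:
  ∫ (9x)^2 dx = 81·(2π^3/3); ∫ 2·9·(-9)·x dx = 0 (odd integrand); ∫ (-9)^2 dx = 81·2π.
So (1/(2π)) ∫_{-π}^{π} (9x - 9)^2 dx = 81π^2/3 + 81 = 27π^2 + 81.
Parseval ⇒ Σ |c_n|^2 = 27π^2 + 81.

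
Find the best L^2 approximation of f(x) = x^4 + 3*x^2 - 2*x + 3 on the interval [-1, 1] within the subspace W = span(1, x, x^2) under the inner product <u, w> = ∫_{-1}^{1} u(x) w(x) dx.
g(x) = 27*x^2/7 - 2*x + 102/35

The best approximation g ∈ W is the orthogonal projection of f onto W. Writing g = a_0 + a_1 x + a_2 x^2, the coefficients solve the normal equations G · a = b where
  G_{ij} = <φ_i, φ_j> and b_i = <f, φ_i>, with φ_0 = 1, φ_1 = x, φ_2 = x^2.
G =
  [2, 0, 2/3]
  [0, 2/3, 0]
  [2/3, 0, 2/5],
b = (42/5, -4/3, 122/35).
Solving gives a_0 = 102/35, a_1 = -2, a_2 = 27/7, so
  g(x) = 27*x^2/7 - 2*x + 102/35.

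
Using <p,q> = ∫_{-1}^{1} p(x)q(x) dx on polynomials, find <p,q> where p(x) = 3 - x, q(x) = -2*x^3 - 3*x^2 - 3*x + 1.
<p,q> = 14/5

Expand the product: p(x)·q(x) = 2*x^4 - 3*x^3 - 6*x^2 - 10*x + 3.
∫_{-1}^{1} of each monomial x^k gives [2/(k+1) if k even, 0 if k odd]. Integrating term-by-term (or equivalently evaluating the antiderivative F(x) = 2*x^5/5 - 3*x^4/4 - 2*x^3 - 5*x^2 + 3*x at the endpoints):
  F(1) − F(−1) = -87/20 − (-143/20) = 14/5.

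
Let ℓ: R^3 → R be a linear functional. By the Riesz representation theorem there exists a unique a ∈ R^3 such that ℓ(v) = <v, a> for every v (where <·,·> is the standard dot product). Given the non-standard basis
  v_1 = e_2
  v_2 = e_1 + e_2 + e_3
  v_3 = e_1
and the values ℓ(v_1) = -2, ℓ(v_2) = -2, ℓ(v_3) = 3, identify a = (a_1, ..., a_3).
a = (3, -2, -3)

Write a = (a_1, ..., a_3) in the standard basis. For each basis vector v_i, ℓ(v_i) = <v_i, a> is a linear equation in the a_j's. Collect the n equations into a matrix system V a = ℓ, where row i of V is v_i (expressed in the standard basis). Since V is invertible (lower-triangular with 1s on the diagonal, up to permutation), solve by back-substitution:
  V =
[[0, 1, 0],
 [1, 1, 1],
 [1, 0, 0]]
  V a = (-2, -2, 3)
Solving gives a = (3, -2, -3).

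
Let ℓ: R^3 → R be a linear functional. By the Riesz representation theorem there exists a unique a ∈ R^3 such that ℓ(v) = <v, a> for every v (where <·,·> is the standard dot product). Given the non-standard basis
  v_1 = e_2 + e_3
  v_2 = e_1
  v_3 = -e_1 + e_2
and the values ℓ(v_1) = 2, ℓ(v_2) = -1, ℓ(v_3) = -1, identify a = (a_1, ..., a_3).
a = (-1, -2, 4)

Write a = (a_1, ..., a_3) in the standard basis. For each basis vector v_i, ℓ(v_i) = <v_i, a> is a linear equation in the a_j's. Collect the n equations into a matrix system V a = ℓ, where row i of V is v_i (expressed in the standard basis). Since V is invertible (lower-triangular with 1s on the diagonal, up to permutation), solve by back-substitution:
  V =
[[0, 1, 1],
 [1, 0, 0],
 [-1, 1, 0]]
  V a = (2, -1, -1)
Solving gives a = (-1, -2, 4).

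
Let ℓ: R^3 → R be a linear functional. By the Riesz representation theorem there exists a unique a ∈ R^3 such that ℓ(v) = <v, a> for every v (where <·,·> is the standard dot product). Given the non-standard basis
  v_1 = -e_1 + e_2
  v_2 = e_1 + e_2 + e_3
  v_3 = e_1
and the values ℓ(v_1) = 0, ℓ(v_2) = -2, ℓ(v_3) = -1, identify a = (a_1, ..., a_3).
a = (-1, -1, 0)

Write a = (a_1, ..., a_3) in the standard basis. For each basis vector v_i, ℓ(v_i) = <v_i, a> is a linear equation in the a_j's. Collect the n equations into a matrix system V a = ℓ, where row i of V is v_i (expressed in the standard basis). Since V is invertible (lower-triangular with 1s on the diagonal, up to permutation), solve by back-substitution:
  V =
[[-1, 1, 0],
 [1, 1, 1],
 [1, 0, 0]]
  V a = (0, -2, -1)
Solving gives a = (-1, -1, 0).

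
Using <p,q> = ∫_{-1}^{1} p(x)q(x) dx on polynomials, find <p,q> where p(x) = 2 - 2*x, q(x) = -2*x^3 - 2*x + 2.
<p,q> = 184/15

Expand the product: p(x)·q(x) = 4*x^4 - 4*x^3 + 4*x^2 - 8*x + 4.
∫_{-1}^{1} of each monomial x^k gives [2/(k+1) if k even, 0 if k odd]. Integrating term-by-term (or equivalently evaluating the antiderivative F(x) = 4*x^5/5 - x^4 + 4*x^3/3 - 4*x^2 + 4*x at the endpoints):
  F(1) − F(−1) = 17/15 − (-167/15) = 184/15.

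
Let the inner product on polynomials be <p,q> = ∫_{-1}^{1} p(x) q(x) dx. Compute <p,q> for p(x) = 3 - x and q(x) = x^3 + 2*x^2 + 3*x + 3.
<p,q> = 98/5

Expand the product: p(x)·q(x) = -x^4 + x^3 + 3*x^2 + 6*x + 9.
∫_{-1}^{1} of each monomial x^k gives [2/(k+1) if k even, 0 if k odd]. Integrating term-by-term (or equivalently evaluating the antiderivative F(x) = -x^5/5 + x^4/4 + x^3 + 3*x^2 + 9*x at the endpoints):
  F(1) − F(−1) = 261/20 − (-131/20) = 98/5.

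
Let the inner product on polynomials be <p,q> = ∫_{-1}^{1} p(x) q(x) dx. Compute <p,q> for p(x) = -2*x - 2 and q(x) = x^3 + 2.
<p,q> = -44/5

Expand the product: p(x)·q(x) = -2*x^4 - 2*x^3 - 4*x - 4.
∫_{-1}^{1} of each monomial x^k gives [2/(k+1) if k even, 0 if k odd]. Integrating term-by-term (or equivalently evaluating the antiderivative F(x) = -2*x^5/5 - x^4/2 - 2*x^2 - 4*x at the endpoints):
  F(1) − F(−1) = -69/10 − (19/10) = -44/5.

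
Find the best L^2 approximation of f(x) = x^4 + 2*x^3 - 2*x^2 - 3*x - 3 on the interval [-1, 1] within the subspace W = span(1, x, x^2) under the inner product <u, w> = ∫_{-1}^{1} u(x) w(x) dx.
g(x) = -8*x^2/7 - 9*x/5 - 108/35

The best approximation g ∈ W is the orthogonal projection of f onto W. Writing g = a_0 + a_1 x + a_2 x^2, the coefficients solve the normal equations G · a = b where
  G_{ij} = <φ_i, φ_j> and b_i = <f, φ_i>, with φ_0 = 1, φ_1 = x, φ_2 = x^2.
G =
  [2, 0, 2/3]
  [0, 2/3, 0]
  [2/3, 0, 2/5],
b = (-104/15, -6/5, -88/35).
Solving gives a_0 = -108/35, a_1 = -9/5, a_2 = -8/7, so
  g(x) = -8*x^2/7 - 9*x/5 - 108/35.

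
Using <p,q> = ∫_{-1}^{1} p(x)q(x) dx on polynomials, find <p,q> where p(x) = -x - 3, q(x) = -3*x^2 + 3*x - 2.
<p,q> = 16

Expand the product: p(x)·q(x) = 3*x^3 + 6*x^2 - 7*x + 6.
∫_{-1}^{1} of each monomial x^k gives [2/(k+1) if k even, 0 if k odd]. Integrating term-by-term (or equivalently evaluating the antiderivative F(x) = 3*x^4/4 + 2*x^3 - 7*x^2/2 + 6*x at the endpoints):
  F(1) − F(−1) = 21/4 − (-43/4) = 16.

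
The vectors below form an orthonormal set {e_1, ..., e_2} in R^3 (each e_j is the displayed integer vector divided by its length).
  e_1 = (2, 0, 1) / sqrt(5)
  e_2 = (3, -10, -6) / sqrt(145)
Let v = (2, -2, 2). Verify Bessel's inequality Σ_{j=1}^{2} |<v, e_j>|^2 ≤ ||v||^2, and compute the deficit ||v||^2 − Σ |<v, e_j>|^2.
Σ |<v, e_j>|^2 = 248/29; ||v||^2 = 12; deficit = 100/29

Write each e_j = u_j / sqrt(<u_j, u_j>) where u_j is the displayed integer vector. Then <v, e_j> = <v, u_j> / sqrt(<u_j, u_j>), so |<v, e_j>|^2 = <v, u_j>^2 / <u_j, u_j>.
Coefficients: <v, e_1> = 6/sqrt(5), <v, e_2> = 14/sqrt(145).
Square and sum: Σ |<v, e_j>|^2 = 248/29.
Compute ||v||^2 = v·v = 12.
Deficit = 12 − 248/29 = 100/29 ≥ 0, confirming Bessel's inequality. (The deficit equals ||v − Σ <v,e_j> e_j||^2, the squared distance from v to span{e_j}.)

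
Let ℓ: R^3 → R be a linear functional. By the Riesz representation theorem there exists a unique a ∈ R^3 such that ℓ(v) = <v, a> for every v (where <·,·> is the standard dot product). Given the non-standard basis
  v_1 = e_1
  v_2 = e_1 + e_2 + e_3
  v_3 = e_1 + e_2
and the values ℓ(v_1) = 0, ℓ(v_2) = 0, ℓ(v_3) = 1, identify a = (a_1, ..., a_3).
a = (0, 1, -1)

Write a = (a_1, ..., a_3) in the standard basis. For each basis vector v_i, ℓ(v_i) = <v_i, a> is a linear equation in the a_j's. Collect the n equations into a matrix system V a = ℓ, where row i of V is v_i (expressed in the standard basis). Since V is invertible (lower-triangular with 1s on the diagonal, up to permutation), solve by back-substitution:
  V =
[[1, 0, 0],
 [1, 1, 1],
 [1, 1, 0]]
  V a = (0, 0, 1)
Solving gives a = (0, 1, -1).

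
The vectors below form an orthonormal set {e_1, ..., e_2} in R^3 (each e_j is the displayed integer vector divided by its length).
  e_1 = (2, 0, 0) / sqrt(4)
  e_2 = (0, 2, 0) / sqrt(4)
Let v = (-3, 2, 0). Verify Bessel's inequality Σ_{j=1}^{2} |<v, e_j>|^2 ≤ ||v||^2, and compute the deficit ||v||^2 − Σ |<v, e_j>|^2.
Σ |<v, e_j>|^2 = 13; ||v||^2 = 13; deficit = 0

Write each e_j = u_j / sqrt(<u_j, u_j>) where u_j is the displayed integer vector. Then <v, e_j> = <v, u_j> / sqrt(<u_j, u_j>), so |<v, e_j>|^2 = <v, u_j>^2 / <u_j, u_j>.
Coefficients: <v, e_1> = -6/sqrt(4), <v, e_2> = 4/sqrt(4).
Square and sum: Σ |<v, e_j>|^2 = 13.
Compute ||v||^2 = v·v = 13.
Deficit = 13 − 13 = 0 ≥ 0, confirming Bessel's inequality. (The deficit equals ||v − Σ <v,e_j> e_j||^2, the squared distance from v to span{e_j}.)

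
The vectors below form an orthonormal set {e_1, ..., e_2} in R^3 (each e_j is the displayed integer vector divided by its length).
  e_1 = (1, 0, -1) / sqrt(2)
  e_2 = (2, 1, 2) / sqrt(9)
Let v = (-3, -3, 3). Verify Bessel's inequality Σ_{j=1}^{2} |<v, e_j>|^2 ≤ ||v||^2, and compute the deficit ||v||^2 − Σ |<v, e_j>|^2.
Σ |<v, e_j>|^2 = 19; ||v||^2 = 27; deficit = 8

Write each e_j = u_j / sqrt(<u_j, u_j>) where u_j is the displayed integer vector. Then <v, e_j> = <v, u_j> / sqrt(<u_j, u_j>), so |<v, e_j>|^2 = <v, u_j>^2 / <u_j, u_j>.
Coefficients: <v, e_1> = -6/sqrt(2), <v, e_2> = -3/sqrt(9).
Square and sum: Σ |<v, e_j>|^2 = 19.
Compute ||v||^2 = v·v = 27.
Deficit = 27 − 19 = 8 ≥ 0, confirming Bessel's inequality. (The deficit equals ||v − Σ <v,e_j> e_j||^2, the squared distance from v to span{e_j}.)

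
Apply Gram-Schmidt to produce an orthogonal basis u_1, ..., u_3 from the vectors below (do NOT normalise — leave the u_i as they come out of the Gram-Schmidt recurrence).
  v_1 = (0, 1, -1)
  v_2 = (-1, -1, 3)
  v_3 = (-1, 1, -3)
Orthogonal basis:
  u_1 = (0, 1, -1)
  u_2 = (-1, 1, 1)
  u_3 = (-4/3, -2/3, -2/3)

Apply the Gram-Schmidt recurrence
  u_1 = v_1
  u_i = v_i − Σ_{j<i} ((v_i · u_j) / (u_j · u_j)) · u_j.

Step by step this gives:
  u_1 = (0, 1, -1)
  u_2 = (-1, 1, 1)
  u_3 = (-4/3, -2/3, -2/3)

Orthogonality check:
  u_2 · u_1 = 0 (should be 0)
  u_3 · u_1 = 0 (should be 0)
  u_3 · u_2 = 0 (should be 0)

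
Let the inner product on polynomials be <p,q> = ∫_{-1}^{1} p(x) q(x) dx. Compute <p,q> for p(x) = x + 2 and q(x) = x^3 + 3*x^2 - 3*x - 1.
<p,q> = -8/5

Expand the product: p(x)·q(x) = x^4 + 5*x^3 + 3*x^2 - 7*x - 2.
∫_{-1}^{1} of each monomial x^k gives [2/(k+1) if k even, 0 if k odd]. Integrating term-by-term (or equivalently evaluating the antiderivative F(x) = x^5/5 + 5*x^4/4 + x^3 - 7*x^2/2 - 2*x at the endpoints):
  F(1) − F(−1) = -61/20 − (-29/20) = -8/5.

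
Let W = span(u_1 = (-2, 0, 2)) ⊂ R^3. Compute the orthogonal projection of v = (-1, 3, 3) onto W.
proj_W(v) = (-2, 0, 2)

Set up U = [u_1 | ... | u_1] ∈ R^(3×1). The projector onto W = col(U) is P = U (U^T U)^(-1) U^T.
Compute U^T U =
  [8],
and U^T v = (8).
Solve U^T U · c = U^T v for the coefficients: c = (1). The projection is proj_W(v) = U c.
Check: (v - proj_W(v)) · u_1 = 0  (should be 0).
Result: proj_W(v) = (-2, 0, 2).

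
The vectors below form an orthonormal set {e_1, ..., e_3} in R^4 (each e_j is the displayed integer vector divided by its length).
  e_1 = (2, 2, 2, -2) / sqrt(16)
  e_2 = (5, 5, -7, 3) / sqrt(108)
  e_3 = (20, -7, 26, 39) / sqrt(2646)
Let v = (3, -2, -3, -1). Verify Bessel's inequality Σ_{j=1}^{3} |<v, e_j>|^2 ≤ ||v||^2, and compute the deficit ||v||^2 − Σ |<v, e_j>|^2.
Σ |<v, e_j>|^2 = 573/98; ||v||^2 = 23; deficit = 1681/98

Write each e_j = u_j / sqrt(<u_j, u_j>) where u_j is the displayed integer vector. Then <v, e_j> = <v, u_j> / sqrt(<u_j, u_j>), so |<v, e_j>|^2 = <v, u_j>^2 / <u_j, u_j>.
Coefficients: <v, e_1> = -2/sqrt(16), <v, e_2> = 23/sqrt(108), <v, e_3> = -43/sqrt(2646).
Square and sum: Σ |<v, e_j>|^2 = 573/98.
Compute ||v||^2 = v·v = 23.
Deficit = 23 − 573/98 = 1681/98 ≥ 0, confirming Bessel's inequality. (The deficit equals ||v − Σ <v,e_j> e_j||^2, the squared distance from v to span{e_j}.)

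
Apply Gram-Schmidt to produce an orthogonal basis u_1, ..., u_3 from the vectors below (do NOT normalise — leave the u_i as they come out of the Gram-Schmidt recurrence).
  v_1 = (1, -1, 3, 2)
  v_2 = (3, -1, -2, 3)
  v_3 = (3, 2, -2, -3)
Orthogonal basis:
  u_1 = (1, -1, 3, 2)
  u_2 = (41/15, -11/15, -14/5, 37/15)
  u_3 = (1026/329, 471/329, 39/47, -687/329)

Apply the Gram-Schmidt recurrence
  u_1 = v_1
  u_i = v_i − Σ_{j<i} ((v_i · u_j) / (u_j · u_j)) · u_j.

Step by step this gives:
  u_1 = (1, -1, 3, 2)
  u_2 = (41/15, -11/15, -14/5, 37/15)
  u_3 = (1026/329, 471/329, 39/47, -687/329)

Orthogonality check:
  u_2 · u_1 = 0 (should be 0)
  u_3 · u_1 = 0 (should be 0)
  u_3 · u_2 = 0 (should be 0)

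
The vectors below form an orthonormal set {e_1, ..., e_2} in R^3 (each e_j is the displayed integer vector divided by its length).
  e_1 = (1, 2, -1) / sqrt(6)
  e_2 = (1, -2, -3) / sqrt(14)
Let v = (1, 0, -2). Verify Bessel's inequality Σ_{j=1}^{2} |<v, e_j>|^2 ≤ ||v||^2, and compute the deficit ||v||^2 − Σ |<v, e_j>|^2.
Σ |<v, e_j>|^2 = 5; ||v||^2 = 5; deficit = 0

Write each e_j = u_j / sqrt(<u_j, u_j>) where u_j is the displayed integer vector. Then <v, e_j> = <v, u_j> / sqrt(<u_j, u_j>), so |<v, e_j>|^2 = <v, u_j>^2 / <u_j, u_j>.
Coefficients: <v, e_1> = 3/sqrt(6), <v, e_2> = 7/sqrt(14).
Square and sum: Σ |<v, e_j>|^2 = 5.
Compute ||v||^2 = v·v = 5.
Deficit = 5 − 5 = 0 ≥ 0, confirming Bessel's inequality. (The deficit equals ||v − Σ <v,e_j> e_j||^2, the squared distance from v to span{e_j}.)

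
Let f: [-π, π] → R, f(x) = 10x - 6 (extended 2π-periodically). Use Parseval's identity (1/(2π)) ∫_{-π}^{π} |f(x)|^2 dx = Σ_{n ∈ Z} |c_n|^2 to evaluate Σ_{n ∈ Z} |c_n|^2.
Σ |c_n|^2 = 100π^2/3 + 36

Expand and integrate term by term over [-π, π]:
  ∫ (10x)^2 dx = 100·(2π^3/3); ∫ 2·10·(-6)·x dx = 0 (odd integrand); ∫ (-6)^2 dx = 36·2π.
So (1/(2π)) ∫_{-π}^{π} (10x - 6)^2 dx = 100π^2/3 + 36 = 100π^2/3 + 36.
Parseval ⇒ Σ |c_n|^2 = 100π^2/3 + 36.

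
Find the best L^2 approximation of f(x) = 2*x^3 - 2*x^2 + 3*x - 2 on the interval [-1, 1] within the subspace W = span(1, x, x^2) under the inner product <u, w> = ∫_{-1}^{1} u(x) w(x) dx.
g(x) = -2*x^2 + 21*x/5 - 2

The best approximation g ∈ W is the orthogonal projection of f onto W. Writing g = a_0 + a_1 x + a_2 x^2, the coefficients solve the normal equations G · a = b where
  G_{ij} = <φ_i, φ_j> and b_i = <f, φ_i>, with φ_0 = 1, φ_1 = x, φ_2 = x^2.
G =
  [2, 0, 2/3]
  [0, 2/3, 0]
  [2/3, 0, 2/5],
b = (-16/3, 14/5, -32/15).
Solving gives a_0 = -2, a_1 = 21/5, a_2 = -2, so
  g(x) = -2*x^2 + 21*x/5 - 2.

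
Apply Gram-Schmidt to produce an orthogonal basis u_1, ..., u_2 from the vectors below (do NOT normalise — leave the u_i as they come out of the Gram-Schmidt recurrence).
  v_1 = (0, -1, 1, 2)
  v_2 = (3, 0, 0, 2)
Orthogonal basis:
  u_1 = (0, -1, 1, 2)
  u_2 = (3, 2/3, -2/3, 2/3)

Apply the Gram-Schmidt recurrence
  u_1 = v_1
  u_i = v_i − Σ_{j<i} ((v_i · u_j) / (u_j · u_j)) · u_j.

Step by step this gives:
  u_1 = (0, -1, 1, 2)
  u_2 = (3, 2/3, -2/3, 2/3)

Orthogonality check:
  u_2 · u_1 = 0 (should be 0)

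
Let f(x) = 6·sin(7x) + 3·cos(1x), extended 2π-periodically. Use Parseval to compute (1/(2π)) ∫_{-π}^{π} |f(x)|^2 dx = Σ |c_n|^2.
Σ |c_n|^2 = 45/2

Expand |f|^2 and use orthogonality of {sin(nx), cos(mx)} on [-π, π]:
  ∫_{-π}^{π} sin(nx)^2 dx = π, ∫ cos(mx)^2 dx = π, and cross terms integrate to 0.
So ∫_{-π}^{π} f(x)^2 dx = 6^2 · π + 3^2 · π = (36 + 9)π.
Divide by 2π: (36 + 9)/2 = 45/2.
By Parseval, this equals Σ |c_n|^2.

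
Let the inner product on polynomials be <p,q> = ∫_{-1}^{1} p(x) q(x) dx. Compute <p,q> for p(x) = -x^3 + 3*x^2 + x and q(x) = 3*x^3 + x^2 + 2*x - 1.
<p,q> = 8/105

Expand the product: p(x)·q(x) = -3*x^6 + 8*x^5 + 4*x^4 + 8*x^3 - x^2 - x.
∫_{-1}^{1} of each monomial x^k gives [2/(k+1) if k even, 0 if k odd]. Integrating term-by-term (or equivalently evaluating the antiderivative F(x) = -3*x^7/7 + 4*x^6/3 + 4*x^5/5 + 2*x^4 - x^3/3 - x^2/2 at the endpoints):
  F(1) − F(−1) = 201/70 − (587/210) = 8/105.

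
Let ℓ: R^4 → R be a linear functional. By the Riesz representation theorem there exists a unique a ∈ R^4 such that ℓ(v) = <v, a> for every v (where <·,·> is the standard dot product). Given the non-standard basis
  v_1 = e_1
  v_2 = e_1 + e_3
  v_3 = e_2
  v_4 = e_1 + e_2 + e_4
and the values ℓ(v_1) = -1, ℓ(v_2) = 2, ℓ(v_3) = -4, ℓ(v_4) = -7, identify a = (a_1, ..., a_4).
a = (-1, -4, 3, -2)

Write a = (a_1, ..., a_4) in the standard basis. For each basis vector v_i, ℓ(v_i) = <v_i, a> is a linear equation in the a_j's. Collect the n equations into a matrix system V a = ℓ, where row i of V is v_i (expressed in the standard basis). Since V is invertible (lower-triangular with 1s on the diagonal, up to permutation), solve by back-substitution:
  V =
[[1, 0, 0, 0],
 [1, 0, 1, 0],
 [0, 1, 0, 0],
 [1, 1, 0, 1]]
  V a = (-1, 2, -4, -7)
Solving gives a = (-1, -4, 3, -2).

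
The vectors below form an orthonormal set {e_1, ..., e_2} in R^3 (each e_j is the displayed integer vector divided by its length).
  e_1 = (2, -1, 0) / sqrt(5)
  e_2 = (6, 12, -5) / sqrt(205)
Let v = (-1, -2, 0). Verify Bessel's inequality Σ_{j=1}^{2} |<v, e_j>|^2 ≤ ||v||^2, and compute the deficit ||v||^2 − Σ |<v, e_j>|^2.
Σ |<v, e_j>|^2 = 180/41; ||v||^2 = 5; deficit = 25/41

Write each e_j = u_j / sqrt(<u_j, u_j>) where u_j is the displayed integer vector. Then <v, e_j> = <v, u_j> / sqrt(<u_j, u_j>), so |<v, e_j>|^2 = <v, u_j>^2 / <u_j, u_j>.
Coefficients: <v, e_1> = 0/sqrt(5), <v, e_2> = -30/sqrt(205).
Square and sum: Σ |<v, e_j>|^2 = 180/41.
Compute ||v||^2 = v·v = 5.
Deficit = 5 − 180/41 = 25/41 ≥ 0, confirming Bessel's inequality. (The deficit equals ||v − Σ <v,e_j> e_j||^2, the squared distance from v to span{e_j}.)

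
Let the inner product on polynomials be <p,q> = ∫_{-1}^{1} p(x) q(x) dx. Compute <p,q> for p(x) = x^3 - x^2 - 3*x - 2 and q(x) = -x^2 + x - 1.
<p,q> = 24/5

Expand the product: p(x)·q(x) = -x^5 + 2*x^4 + x^3 + x + 2.
∫_{-1}^{1} of each monomial x^k gives [2/(k+1) if k even, 0 if k odd]. Integrating term-by-term (or equivalently evaluating the antiderivative F(x) = -x^6/6 + 2*x^5/5 + x^4/4 + x^2/2 + 2*x at the endpoints):
  F(1) − F(−1) = 179/60 − (-109/60) = 24/5.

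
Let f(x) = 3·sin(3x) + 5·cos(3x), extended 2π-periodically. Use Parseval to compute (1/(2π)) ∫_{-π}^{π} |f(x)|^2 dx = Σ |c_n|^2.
Σ |c_n|^2 = 17

Expand |f|^2 and use orthogonality of {sin(nx), cos(mx)} on [-π, π]:
  ∫_{-π}^{π} sin(nx)^2 dx = π, ∫ cos(mx)^2 dx = π, and cross terms integrate to 0.
So ∫_{-π}^{π} f(x)^2 dx = 3^2 · π + 5^2 · π = (9 + 25)π.
Divide by 2π: (9 + 25)/2 = 17.
By Parseval, this equals Σ |c_n|^2.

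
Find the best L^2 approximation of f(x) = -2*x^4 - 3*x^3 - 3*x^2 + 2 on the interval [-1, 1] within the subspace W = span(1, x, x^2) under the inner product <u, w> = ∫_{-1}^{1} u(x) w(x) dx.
g(x) = -33*x^2/7 - 9*x/5 + 76/35

The best approximation g ∈ W is the orthogonal projection of f onto W. Writing g = a_0 + a_1 x + a_2 x^2, the coefficients solve the normal equations G · a = b where
  G_{ij} = <φ_i, φ_j> and b_i = <f, φ_i>, with φ_0 = 1, φ_1 = x, φ_2 = x^2.
G =
  [2, 0, 2/3]
  [0, 2/3, 0]
  [2/3, 0, 2/5],
b = (6/5, -6/5, -46/105).
Solving gives a_0 = 76/35, a_1 = -9/5, a_2 = -33/7, so
  g(x) = -33*x^2/7 - 9*x/5 + 76/35.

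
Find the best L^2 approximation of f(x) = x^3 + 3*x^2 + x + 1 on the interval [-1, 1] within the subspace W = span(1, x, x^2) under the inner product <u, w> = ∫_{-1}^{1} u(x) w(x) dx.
g(x) = 3*x^2 + 8*x/5 + 1

The best approximation g ∈ W is the orthogonal projection of f onto W. Writing g = a_0 + a_1 x + a_2 x^2, the coefficients solve the normal equations G · a = b where
  G_{ij} = <φ_i, φ_j> and b_i = <f, φ_i>, with φ_0 = 1, φ_1 = x, φ_2 = x^2.
G =
  [2, 0, 2/3]
  [0, 2/3, 0]
  [2/3, 0, 2/5],
b = (4, 16/15, 28/15).
Solving gives a_0 = 1, a_1 = 8/5, a_2 = 3, so
  g(x) = 3*x^2 + 8*x/5 + 1.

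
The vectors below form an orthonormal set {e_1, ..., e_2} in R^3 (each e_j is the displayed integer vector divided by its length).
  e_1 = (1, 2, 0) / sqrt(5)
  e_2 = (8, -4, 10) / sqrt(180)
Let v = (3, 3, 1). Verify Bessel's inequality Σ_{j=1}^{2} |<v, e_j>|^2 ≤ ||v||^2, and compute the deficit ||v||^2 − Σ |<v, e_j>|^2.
Σ |<v, e_j>|^2 = 170/9; ||v||^2 = 19; deficit = 1/9

Write each e_j = u_j / sqrt(<u_j, u_j>) where u_j is the displayed integer vector. Then <v, e_j> = <v, u_j> / sqrt(<u_j, u_j>), so |<v, e_j>|^2 = <v, u_j>^2 / <u_j, u_j>.
Coefficients: <v, e_1> = 9/sqrt(5), <v, e_2> = 22/sqrt(180).
Square and sum: Σ |<v, e_j>|^2 = 170/9.
Compute ||v||^2 = v·v = 19.
Deficit = 19 − 170/9 = 1/9 ≥ 0, confirming Bessel's inequality. (The deficit equals ||v − Σ <v,e_j> e_j||^2, the squared distance from v to span{e_j}.)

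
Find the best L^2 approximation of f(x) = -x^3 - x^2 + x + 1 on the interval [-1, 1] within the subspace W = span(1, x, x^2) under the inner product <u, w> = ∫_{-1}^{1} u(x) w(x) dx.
g(x) = -x^2 + 2*x/5 + 1

The best approximation g ∈ W is the orthogonal projection of f onto W. Writing g = a_0 + a_1 x + a_2 x^2, the coefficients solve the normal equations G · a = b where
  G_{ij} = <φ_i, φ_j> and b_i = <f, φ_i>, with φ_0 = 1, φ_1 = x, φ_2 = x^2.
G =
  [2, 0, 2/3]
  [0, 2/3, 0]
  [2/3, 0, 2/5],
b = (4/3, 4/15, 4/15).
Solving gives a_0 = 1, a_1 = 2/5, a_2 = -1, so
  g(x) = -x^2 + 2*x/5 + 1.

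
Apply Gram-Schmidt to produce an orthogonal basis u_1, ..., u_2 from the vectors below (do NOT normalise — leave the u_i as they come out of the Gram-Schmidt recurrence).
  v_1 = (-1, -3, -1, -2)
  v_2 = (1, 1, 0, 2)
Orthogonal basis:
  u_1 = (-1, -3, -1, -2)
  u_2 = (7/15, -3/5, -8/15, 14/15)

Apply the Gram-Schmidt recurrence
  u_1 = v_1
  u_i = v_i − Σ_{j<i} ((v_i · u_j) / (u_j · u_j)) · u_j.

Step by step this gives:
  u_1 = (-1, -3, -1, -2)
  u_2 = (7/15, -3/5, -8/15, 14/15)

Orthogonality check:
  u_2 · u_1 = 0 (should be 0)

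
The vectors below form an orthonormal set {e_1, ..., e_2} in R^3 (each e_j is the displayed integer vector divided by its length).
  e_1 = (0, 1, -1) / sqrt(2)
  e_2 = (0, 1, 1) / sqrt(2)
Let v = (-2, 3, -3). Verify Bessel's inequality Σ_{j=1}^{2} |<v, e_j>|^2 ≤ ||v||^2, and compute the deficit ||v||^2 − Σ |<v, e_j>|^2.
Σ |<v, e_j>|^2 = 18; ||v||^2 = 22; deficit = 4

Write each e_j = u_j / sqrt(<u_j, u_j>) where u_j is the displayed integer vector. Then <v, e_j> = <v, u_j> / sqrt(<u_j, u_j>), so |<v, e_j>|^2 = <v, u_j>^2 / <u_j, u_j>.
Coefficients: <v, e_1> = 6/sqrt(2), <v, e_2> = 0/sqrt(2).
Square and sum: Σ |<v, e_j>|^2 = 18.
Compute ||v||^2 = v·v = 22.
Deficit = 22 − 18 = 4 ≥ 0, confirming Bessel's inequality. (The deficit equals ||v − Σ <v,e_j> e_j||^2, the squared distance from v to span{e_j}.)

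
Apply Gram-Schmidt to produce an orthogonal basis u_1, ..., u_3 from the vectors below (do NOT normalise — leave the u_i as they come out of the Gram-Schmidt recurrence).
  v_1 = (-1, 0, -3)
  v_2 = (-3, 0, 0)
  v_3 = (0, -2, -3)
Orthogonal basis:
  u_1 = (-1, 0, -3)
  u_2 = (-27/10, 0, 9/10)
  u_3 = (0, -2, 0)

Apply the Gram-Schmidt recurrence
  u_1 = v_1
  u_i = v_i − Σ_{j<i} ((v_i · u_j) / (u_j · u_j)) · u_j.

Step by step this gives:
  u_1 = (-1, 0, -3)
  u_2 = (-27/10, 0, 9/10)
  u_3 = (0, -2, 0)

Orthogonality check:
  u_2 · u_1 = 0 (should be 0)
  u_3 · u_1 = 0 (should be 0)
  u_3 · u_2 = 0 (should be 0)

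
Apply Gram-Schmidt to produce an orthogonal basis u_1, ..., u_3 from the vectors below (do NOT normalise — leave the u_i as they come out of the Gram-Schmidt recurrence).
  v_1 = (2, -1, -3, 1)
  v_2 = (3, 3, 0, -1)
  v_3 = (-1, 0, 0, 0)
Orthogonal basis:
  u_1 = (2, -1, -3, 1)
  u_2 = (41/15, 47/15, 2/5, -17/15)
  u_3 = (-94/281, 91/281, -96/281, -9/281)

Apply the Gram-Schmidt recurrence
  u_1 = v_1
  u_i = v_i − Σ_{j<i} ((v_i · u_j) / (u_j · u_j)) · u_j.

Step by step this gives:
  u_1 = (2, -1, -3, 1)
  u_2 = (41/15, 47/15, 2/5, -17/15)
  u_3 = (-94/281, 91/281, -96/281, -9/281)

Orthogonality check:
  u_2 · u_1 = 0 (should be 0)
  u_3 · u_1 = 0 (should be 0)
  u_3 · u_2 = 0 (should be 0)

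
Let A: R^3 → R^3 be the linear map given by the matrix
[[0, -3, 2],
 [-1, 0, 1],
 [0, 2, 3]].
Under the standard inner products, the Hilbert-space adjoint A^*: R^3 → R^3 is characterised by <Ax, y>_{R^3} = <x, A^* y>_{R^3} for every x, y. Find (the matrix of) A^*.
A^* = A^T =
[[0, -1, 0],
 [-3, 0, 2],
 [2, 1, 3]]

For real matrices with standard dot products, the defining identity <Ax, y> = <x, A^* y> gives (Ax)^T y = x^T (A^*) y, i.e. x^T A^T y = x^T (A^*) y. Since this holds for all x, y, we must have A^* = A^T. Therefore
A^* =
[[0, -1, 0],
 [-3, 0, 2],
 [2, 1, 3]].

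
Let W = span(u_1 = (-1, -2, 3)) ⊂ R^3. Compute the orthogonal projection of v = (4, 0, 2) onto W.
proj_W(v) = (-1/7, -2/7, 3/7)

Set up U = [u_1 | ... | u_1] ∈ R^(3×1). The projector onto W = col(U) is P = U (U^T U)^(-1) U^T.
Compute U^T U =
  [14],
and U^T v = (2).
Solve U^T U · c = U^T v for the coefficients: c = (1/7). The projection is proj_W(v) = U c.
Check: (v - proj_W(v)) · u_1 = 0  (should be 0).
Result: proj_W(v) = (-1/7, -2/7, 3/7).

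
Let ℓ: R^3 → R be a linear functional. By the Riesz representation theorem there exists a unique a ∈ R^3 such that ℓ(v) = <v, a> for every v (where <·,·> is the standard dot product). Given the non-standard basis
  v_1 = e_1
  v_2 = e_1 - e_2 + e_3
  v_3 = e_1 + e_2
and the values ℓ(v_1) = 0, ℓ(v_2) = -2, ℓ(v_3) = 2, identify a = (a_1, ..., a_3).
a = (0, 2, 0)

Write a = (a_1, ..., a_3) in the standard basis. For each basis vector v_i, ℓ(v_i) = <v_i, a> is a linear equation in the a_j's. Collect the n equations into a matrix system V a = ℓ, where row i of V is v_i (expressed in the standard basis). Since V is invertible (lower-triangular with 1s on the diagonal, up to permutation), solve by back-substitution:
  V =
[[1, 0, 0],
 [1, -1, 1],
 [1, 1, 0]]
  V a = (0, -2, 2)
Solving gives a = (0, 2, 0).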